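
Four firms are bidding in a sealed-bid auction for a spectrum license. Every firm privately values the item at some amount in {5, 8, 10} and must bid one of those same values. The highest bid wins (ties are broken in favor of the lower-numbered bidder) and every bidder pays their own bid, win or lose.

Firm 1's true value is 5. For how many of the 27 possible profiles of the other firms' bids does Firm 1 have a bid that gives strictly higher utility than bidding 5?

7

Others bid (5, 5, 8): truth gives -5; bid 8 gives -3 > -5. Violating.
Others bid (5, 8, 5): truth gives -5; bid 8 gives -3 > -5. Violating.
Others bid (5, 8, 8): truth gives -5; bid 8 gives -3 > -5. Violating.
Others bid (8, 5, 5): truth gives -5; bid 8 gives -3 > -5. Violating.
Others bid (5, 5, 5): truth gives 0; no alternative beats it.
Others bid (5, 5, 10): truth gives -5; no alternative beats it.
(Checking all 27 profiles: 7 have a profitable deviation, 20 do not.)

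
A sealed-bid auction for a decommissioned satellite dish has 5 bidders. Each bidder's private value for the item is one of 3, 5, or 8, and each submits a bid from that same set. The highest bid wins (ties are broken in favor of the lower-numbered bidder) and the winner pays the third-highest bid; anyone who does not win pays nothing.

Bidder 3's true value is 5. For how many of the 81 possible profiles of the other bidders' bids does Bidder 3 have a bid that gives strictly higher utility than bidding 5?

4

Others bid (3, 3, 3, 8): truth gives 0; bid 8 gives 2 > 0. Violating.
Others bid (3, 3, 8, 3): truth gives 0; bid 8 gives 2 > 0. Violating.
Others bid (3, 5, 3, 3): truth gives 0; bid 8 gives 2 > 0. Violating.
Others bid (5, 3, 3, 3): truth gives 0; bid 8 gives 2 > 0. Violating.
Others bid (3, 3, 3, 3): truth gives 2; no alternative beats it.
Others bid (3, 3, 3, 5): truth gives 2; no alternative beats it.
(Checking all 81 profiles: 4 have a profitable deviation, 77 do not.)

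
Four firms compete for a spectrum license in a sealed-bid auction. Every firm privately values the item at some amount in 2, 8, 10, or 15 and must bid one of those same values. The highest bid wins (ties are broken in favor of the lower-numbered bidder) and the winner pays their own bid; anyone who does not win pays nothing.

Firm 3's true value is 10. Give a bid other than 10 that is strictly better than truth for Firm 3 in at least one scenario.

Suppose Firm 1 bids 2, Firm 2 bids 2 and Firm 4 bids 2.
Bid 10: wins, pays 10, utility 10 - 10 = 0.
Bid 8: wins, pays 8, utility 10 - 8 = 2.
So bidding 8 beats truth here (2 > 0).

8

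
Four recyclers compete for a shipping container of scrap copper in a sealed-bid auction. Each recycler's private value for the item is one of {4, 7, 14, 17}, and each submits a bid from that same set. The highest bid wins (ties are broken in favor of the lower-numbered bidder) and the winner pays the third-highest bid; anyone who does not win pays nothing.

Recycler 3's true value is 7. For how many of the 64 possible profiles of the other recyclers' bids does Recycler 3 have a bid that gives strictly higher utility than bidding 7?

Others bid (4, 4, 14): truth gives 0; bid 14 gives 3 > 0. Violating.
Others bid (4, 4, 17): truth gives 0; bid 17 gives 3 > 0. Violating.
Others bid (4, 7, 4): truth gives 0; bid 14 gives 3 > 0. Violating.
Others bid (4, 14, 4): truth gives 0; bid 17 gives 3 > 0. Violating.
Others bid (4, 4, 4): truth gives 3; no alternative beats it.
Others bid (4, 4, 7): truth gives 3; no alternative beats it.
(Checking all 64 profiles: 6 have a profitable deviation, 58 do not.)

6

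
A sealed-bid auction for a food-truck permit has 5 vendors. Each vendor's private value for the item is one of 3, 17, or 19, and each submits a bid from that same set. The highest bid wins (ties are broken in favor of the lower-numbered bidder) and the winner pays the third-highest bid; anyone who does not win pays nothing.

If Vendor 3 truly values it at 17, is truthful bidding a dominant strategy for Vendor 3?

Consider the case where Vendor 1 bids 3, Vendor 2 bids 3, Vendor 4 bids 3 and Vendor 5 bids 19.
Truthful bid 17: loses, pays 0, utility 0.
Bid 19 instead: wins, pays 3, utility 17 - 3 = 14.
Since 14 > 0, bidding 19 is strictly better here, so truthful bidding is not dominant.

No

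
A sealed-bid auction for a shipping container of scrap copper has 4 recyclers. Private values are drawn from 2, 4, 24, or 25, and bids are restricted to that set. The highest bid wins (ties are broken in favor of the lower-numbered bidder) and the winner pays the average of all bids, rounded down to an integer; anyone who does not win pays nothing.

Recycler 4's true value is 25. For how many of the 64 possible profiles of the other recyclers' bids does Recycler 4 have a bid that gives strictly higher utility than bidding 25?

1

Others bid (2, 2, 2): truth gives 18; bid 4 gives 23 > 18. Violating.
Others bid (2, 2, 4): truth gives 17; no alternative beats it.
Others bid (2, 2, 24): truth gives 12; no alternative beats it.
(Checking all 64 profiles: 1 has a profitable deviation, 63 do not.)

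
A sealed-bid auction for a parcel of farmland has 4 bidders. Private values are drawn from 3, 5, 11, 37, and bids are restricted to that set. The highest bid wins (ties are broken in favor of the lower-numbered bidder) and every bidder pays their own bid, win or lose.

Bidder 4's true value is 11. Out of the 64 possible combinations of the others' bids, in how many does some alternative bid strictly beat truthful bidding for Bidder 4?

Others bid (3, 3, 3): truth gives 0; bid 5 gives 6 > 0. Violating.
Others bid (3, 3, 11): truth gives -11; bid 3 gives -3 > -11. Violating.
Others bid (3, 3, 37): truth gives -11; bid 3 gives -3 > -11. Violating.
Others bid (3, 5, 11): truth gives -11; bid 3 gives -3 > -11. Violating.
Others bid (3, 3, 5): truth gives 0; no alternative beats it.
Others bid (3, 5, 3): truth gives 0; no alternative beats it.
(Checking all 64 profiles: 57 have a profitable deviation, 7 do not.)

57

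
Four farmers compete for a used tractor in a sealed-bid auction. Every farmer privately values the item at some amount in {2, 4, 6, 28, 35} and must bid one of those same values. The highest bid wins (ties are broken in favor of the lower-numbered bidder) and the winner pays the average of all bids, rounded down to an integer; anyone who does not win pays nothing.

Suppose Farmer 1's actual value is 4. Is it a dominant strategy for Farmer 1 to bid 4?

Check each profile of the others' bids and compare truth against every alternative bid.
Others bid (2, 4, 4): truth gives 1, best alternative gives 0.
Others bid (4, 2, 4): truth gives 1, best alternative gives 0.
Others bid (4, 4, 2): truth gives 1, best alternative gives 0.
Others bid (2, 2, 2): truth gives 2, best alternative gives 2.
Others bid (2, 2, 4): truth gives 1, best alternative gives 1.
Others bid (2, 4, 2): truth gives 1, best alternative gives 1.
(Remaining 119 profiles checked similarly; truth is weakly best in each.)
In every case the truthful bid is at least as good as any alternative, so it is a dominant strategy.

Yes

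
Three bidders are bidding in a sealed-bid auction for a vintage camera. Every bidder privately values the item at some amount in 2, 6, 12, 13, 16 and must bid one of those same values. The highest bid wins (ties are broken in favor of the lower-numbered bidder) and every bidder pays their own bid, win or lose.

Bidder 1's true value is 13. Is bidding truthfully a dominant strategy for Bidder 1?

No

Consider the case where Bidder 2 bids 2 and Bidder 3 bids 2.
Truthful bid 13: wins, pays 13, utility 13 - 13 = 0.
Bid 2 instead: wins, pays 2, utility 13 - 2 = 11.
Since 11 > 0, bidding 2 is strictly better here, so truthful bidding is not dominant.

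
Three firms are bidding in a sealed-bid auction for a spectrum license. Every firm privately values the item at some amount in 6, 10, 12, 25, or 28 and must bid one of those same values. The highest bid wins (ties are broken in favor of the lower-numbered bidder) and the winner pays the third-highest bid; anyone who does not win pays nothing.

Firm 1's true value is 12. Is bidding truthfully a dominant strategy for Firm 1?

No

Consider the case where Firm 2 bids 6 and Firm 3 bids 25.
Truthful bid 12: loses, pays 0, utility 0.
Bid 25 instead: wins, pays 6, utility 12 - 6 = 6.
Since 6 > 0, bidding 25 is strictly better here, so truthful bidding is not dominant.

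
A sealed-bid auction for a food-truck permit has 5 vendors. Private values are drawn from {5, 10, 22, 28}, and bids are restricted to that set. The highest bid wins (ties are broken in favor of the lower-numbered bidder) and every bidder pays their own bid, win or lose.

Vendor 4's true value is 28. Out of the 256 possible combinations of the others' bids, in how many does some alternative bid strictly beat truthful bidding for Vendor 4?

172

Others bid (5, 5, 5, 5): truth gives 0; bid 10 gives 18 > 0. Violating.
Others bid (5, 5, 5, 10): truth gives 0; bid 10 gives 18 > 0. Violating.
Others bid (5, 5, 5, 22): truth gives 0; bid 22 gives 6 > 0. Violating.
Others bid (5, 5, 10, 5): truth gives 0; bid 22 gives 6 > 0. Violating.
Others bid (5, 5, 5, 28): truth gives 0; no alternative beats it.
Others bid (5, 5, 10, 28): truth gives 0; no alternative beats it.
(Checking all 256 profiles: 172 have a profitable deviation, 84 do not.)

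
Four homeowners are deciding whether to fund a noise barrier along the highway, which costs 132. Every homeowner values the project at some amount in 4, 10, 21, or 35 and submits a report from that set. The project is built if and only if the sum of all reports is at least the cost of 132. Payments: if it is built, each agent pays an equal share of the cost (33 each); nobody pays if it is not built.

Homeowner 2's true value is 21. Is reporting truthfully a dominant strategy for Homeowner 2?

Check each profile of the others' reports and compare truth against every alternative report.
Others report (4, 4, 4): truth gives 0, best alternative gives 0.
Others report (4, 4, 10): truth gives 0, best alternative gives 0.
Others report (4, 4, 21): truth gives 0, best alternative gives 0.
Others report (4, 4, 35): truth gives 0, best alternative gives 0.
Others report (4, 10, 4): truth gives 0, best alternative gives 0.
Others report (4, 10, 10): truth gives 0, best alternative gives 0.
(Remaining 58 profiles checked similarly; truth is weakly best in each.)
In every case the truthful report is at least as good as any alternative, so it is a dominant strategy.

Yes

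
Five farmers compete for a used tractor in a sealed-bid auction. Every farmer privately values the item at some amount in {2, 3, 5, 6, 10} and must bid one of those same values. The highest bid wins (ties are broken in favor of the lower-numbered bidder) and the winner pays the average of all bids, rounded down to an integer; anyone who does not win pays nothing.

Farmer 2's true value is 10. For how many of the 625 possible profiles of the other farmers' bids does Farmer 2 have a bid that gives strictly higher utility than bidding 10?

Others bid (2, 2, 2, 2): truth gives 7; bid 3 gives 8 > 7. Violating.
Others bid (2, 2, 2, 3): truth gives 7; bid 3 gives 8 > 7. Violating.
Others bid (2, 2, 2, 5): truth gives 6; bid 5 gives 7 > 6. Violating.
Others bid (2, 2, 2, 6): truth gives 6; bid 6 gives 7 > 6. Violating.
Others bid (2, 2, 2, 10): truth gives 5; no alternative beats it.
Others bid (2, 2, 3, 10): truth gives 5; no alternative beats it.
(Checking all 625 profiles: 164 have a profitable deviation, 461 do not.)

164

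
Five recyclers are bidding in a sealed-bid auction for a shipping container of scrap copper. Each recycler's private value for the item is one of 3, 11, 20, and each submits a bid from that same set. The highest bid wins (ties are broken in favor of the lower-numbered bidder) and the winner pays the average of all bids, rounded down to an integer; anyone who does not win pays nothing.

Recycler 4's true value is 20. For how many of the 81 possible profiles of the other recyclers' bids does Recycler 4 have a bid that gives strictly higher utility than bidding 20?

2

Others bid (3, 3, 3, 3): truth gives 14; bid 11 gives 16 > 14. Violating.
Others bid (3, 3, 3, 11): truth gives 12; bid 11 gives 14 > 12. Violating.
Others bid (3, 3, 3, 20): truth gives 11; no alternative beats it.
Others bid (3, 3, 11, 3): truth gives 12; no alternative beats it.
(Checking all 81 profiles: 2 have a profitable deviation, 79 do not.)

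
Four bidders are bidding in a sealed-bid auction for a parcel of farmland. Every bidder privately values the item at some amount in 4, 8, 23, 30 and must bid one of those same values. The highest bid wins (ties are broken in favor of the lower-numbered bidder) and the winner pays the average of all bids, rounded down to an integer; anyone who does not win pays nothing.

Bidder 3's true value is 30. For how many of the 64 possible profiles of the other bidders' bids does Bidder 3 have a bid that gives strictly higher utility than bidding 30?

12

Others bid (4, 4, 4): truth gives 20; bid 8 gives 25 > 20. Violating.
Others bid (4, 4, 8): truth gives 19; bid 8 gives 24 > 19. Violating.
Others bid (4, 4, 23): truth gives 15; bid 23 gives 17 > 15. Violating.
Others bid (4, 8, 4): truth gives 19; bid 23 gives 21 > 19. Violating.
Others bid (4, 4, 30): truth gives 13; no alternative beats it.
Others bid (4, 8, 30): truth gives 12; no alternative beats it.
(Checking all 64 profiles: 12 have a profitable deviation, 52 do not.)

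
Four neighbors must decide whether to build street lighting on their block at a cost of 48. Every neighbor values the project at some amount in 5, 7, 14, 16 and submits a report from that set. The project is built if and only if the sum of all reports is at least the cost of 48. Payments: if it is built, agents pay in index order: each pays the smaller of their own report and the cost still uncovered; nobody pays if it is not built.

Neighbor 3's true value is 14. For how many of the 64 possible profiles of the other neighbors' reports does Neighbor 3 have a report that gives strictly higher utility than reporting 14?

Others report (14, 14, 14): truth gives 0; report 7 gives 7 > 0. Violating.
Others report (14, 14, 16): truth gives 0; report 5 gives 9 > 0. Violating.
Others report (14, 16, 14): truth gives 0; report 5 gives 9 > 0. Violating.
Others report (14, 16, 16): truth gives 0; report 5 gives 9 > 0. Violating.
Others report (5, 5, 5): truth gives 0; no alternative beats it.
Others report (5, 5, 7): truth gives 0; no alternative beats it.
(Checking all 64 profiles: 8 have a profitable deviation, 56 do not.)

8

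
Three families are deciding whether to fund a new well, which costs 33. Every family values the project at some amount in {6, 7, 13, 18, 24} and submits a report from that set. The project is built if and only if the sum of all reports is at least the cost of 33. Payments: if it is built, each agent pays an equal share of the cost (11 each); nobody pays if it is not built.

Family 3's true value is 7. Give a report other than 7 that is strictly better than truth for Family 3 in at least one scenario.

Suppose Family 1 reports 13 and Family 2 reports 13.
Report 7: project built, pays 11, utility 7 - 11 = -4.
Report 6: project not built, utility 0.
So reporting 6 beats truth here (0 > -4).

6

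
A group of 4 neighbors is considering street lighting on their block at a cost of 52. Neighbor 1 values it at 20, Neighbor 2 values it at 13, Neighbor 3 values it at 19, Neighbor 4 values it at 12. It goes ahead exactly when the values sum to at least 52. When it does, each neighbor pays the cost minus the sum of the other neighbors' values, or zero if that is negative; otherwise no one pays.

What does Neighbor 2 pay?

1

Total value 64 ≥ cost 52, so the project is built.
The other neighbors' values sum to 51.
Cost minus that sum is 52 - 51 = 1.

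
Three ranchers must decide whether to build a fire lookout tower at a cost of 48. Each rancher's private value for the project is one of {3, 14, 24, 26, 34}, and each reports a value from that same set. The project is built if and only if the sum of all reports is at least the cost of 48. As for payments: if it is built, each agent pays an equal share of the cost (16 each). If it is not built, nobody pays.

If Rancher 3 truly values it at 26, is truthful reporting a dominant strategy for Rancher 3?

No

Consider the case where Rancher 1 reports 3 and Rancher 2 reports 14.
Truthful report 26: project not built, utility 0.
Report 34 instead: project built, pays 16, utility 26 - 16 = 10.
Since 10 > 0, reporting 34 is strictly better here, so truthful reporting is not dominant.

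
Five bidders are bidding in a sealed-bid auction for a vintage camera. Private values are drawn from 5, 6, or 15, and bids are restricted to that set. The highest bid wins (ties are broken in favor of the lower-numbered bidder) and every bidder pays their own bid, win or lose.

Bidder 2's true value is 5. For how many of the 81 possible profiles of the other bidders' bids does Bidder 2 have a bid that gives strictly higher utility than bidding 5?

8

Others bid (5, 5, 5, 5): truth gives -5; bid 6 gives -1 > -5. Violating.
Others bid (5, 5, 5, 6): truth gives -5; bid 6 gives -1 > -5. Violating.
Others bid (5, 5, 6, 5): truth gives -5; bid 6 gives -1 > -5. Violating.
Others bid (5, 5, 6, 6): truth gives -5; bid 6 gives -1 > -5. Violating.
Others bid (5, 5, 5, 15): truth gives -5; no alternative beats it.
Others bid (5, 5, 6, 15): truth gives -5; no alternative beats it.
(Checking all 81 profiles: 8 have a profitable deviation, 73 do not.)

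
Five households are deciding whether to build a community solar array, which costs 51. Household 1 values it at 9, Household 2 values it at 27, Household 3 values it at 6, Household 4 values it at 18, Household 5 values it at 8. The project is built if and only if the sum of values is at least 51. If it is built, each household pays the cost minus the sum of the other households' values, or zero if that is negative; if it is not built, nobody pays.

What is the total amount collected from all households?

Total value 68 ≥ cost 51, so it is built.
Household 1: others sum to 59; max(0, 51 - 59) = 0.
Household 2: others sum to 41; max(0, 51 - 41) = 10.
Household 3: others sum to 62; max(0, 51 - 62) = 0.
Household 4: others sum to 50; max(0, 51 - 50) = 1.
Household 5: others sum to 60; max(0, 51 - 60) = 0.
Total collected = 0 + 10 + 0 + 1 + 0 = 11.

11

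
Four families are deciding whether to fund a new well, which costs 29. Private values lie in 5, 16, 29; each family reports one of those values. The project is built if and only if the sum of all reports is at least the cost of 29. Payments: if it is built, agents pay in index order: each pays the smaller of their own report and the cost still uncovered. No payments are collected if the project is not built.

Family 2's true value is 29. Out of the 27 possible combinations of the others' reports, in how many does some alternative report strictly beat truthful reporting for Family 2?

Others report (5, 5, 5): truth gives 5; report 16 gives 13 > 5. Violating.
Others report (5, 5, 16): truth gives 5; report 5 gives 24 > 5. Violating.
Others report (5, 5, 29): truth gives 5; report 5 gives 24 > 5. Violating.
Others report (5, 16, 5): truth gives 5; report 5 gives 24 > 5. Violating.
Others report (29, 5, 5): truth gives 29; no alternative beats it.
Others report (29, 5, 16): truth gives 29; no alternative beats it.
(Checking all 27 profiles: 18 have a profitable deviation, 9 do not.)

18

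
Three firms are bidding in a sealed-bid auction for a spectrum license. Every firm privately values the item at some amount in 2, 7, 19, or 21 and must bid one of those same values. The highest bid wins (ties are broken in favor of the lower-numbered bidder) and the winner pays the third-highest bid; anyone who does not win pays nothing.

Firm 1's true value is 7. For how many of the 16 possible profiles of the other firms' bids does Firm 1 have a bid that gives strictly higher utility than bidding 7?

Others bid (2, 19): truth gives 0; bid 19 gives 5 > 0. Violating.
Others bid (2, 21): truth gives 0; bid 21 gives 5 > 0. Violating.
Others bid (19, 2): truth gives 0; bid 19 gives 5 > 0. Violating.
Others bid (21, 2): truth gives 0; bid 21 gives 5 > 0. Violating.
Others bid (2, 2): truth gives 5; no alternative beats it.
Others bid (2, 7): truth gives 5; no alternative beats it.
(Checking all 16 profiles: 4 have a profitable deviation, 12 do not.)

4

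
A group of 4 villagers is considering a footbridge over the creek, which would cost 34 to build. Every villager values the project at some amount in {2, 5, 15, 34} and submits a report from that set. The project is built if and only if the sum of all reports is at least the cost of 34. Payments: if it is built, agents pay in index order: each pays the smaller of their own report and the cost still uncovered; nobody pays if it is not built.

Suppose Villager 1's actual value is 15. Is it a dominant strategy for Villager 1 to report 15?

No

Consider the case where Villager 2 reports 2, Villager 3 reports 2 and Villager 4 reports 34.
Truthful report 15: project built, pays 15, utility 15 - 15 = 0.
Report 2 instead: project built, pays 2, utility 15 - 2 = 13.
Since 13 > 0, reporting 2 is strictly better here, so truthful reporting is not dominant.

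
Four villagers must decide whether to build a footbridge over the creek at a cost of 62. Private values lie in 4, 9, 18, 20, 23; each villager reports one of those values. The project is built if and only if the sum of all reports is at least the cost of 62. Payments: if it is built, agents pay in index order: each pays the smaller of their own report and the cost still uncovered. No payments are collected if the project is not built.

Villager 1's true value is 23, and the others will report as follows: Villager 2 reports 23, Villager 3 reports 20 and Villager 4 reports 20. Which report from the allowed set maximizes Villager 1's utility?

Report 4: project built, pays 4, utility 23 - 4 = 19.
Report 9: project built, pays 9, utility 23 - 9 = 14.
Report 18: project built, pays 18, utility 23 - 18 = 5.
Report 20: project built, pays 20, utility 23 - 20 = 3.
Report 23: project built, pays 23, utility 23 - 23 = 0.
The best choice is 4 with utility 19.

4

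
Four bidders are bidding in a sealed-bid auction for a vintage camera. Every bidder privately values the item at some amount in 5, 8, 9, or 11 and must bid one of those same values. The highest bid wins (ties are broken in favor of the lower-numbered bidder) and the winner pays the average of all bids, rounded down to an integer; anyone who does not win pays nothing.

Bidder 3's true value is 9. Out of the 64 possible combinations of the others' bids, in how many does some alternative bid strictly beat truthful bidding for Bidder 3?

13

Others bid (5, 5, 5): truth gives 3; bid 8 gives 4 > 3. Violating.
Others bid (5, 5, 11): truth gives 0; bid 11 gives 1 > 0. Violating.
Others bid (5, 8, 11): truth gives 0; bid 11 gives 1 > 0. Violating.
Others bid (5, 9, 5): truth gives 0; bid 11 gives 2 > 0. Violating.
Others bid (5, 5, 8): truth gives 3; no alternative beats it.
Others bid (5, 5, 9): truth gives 2; no alternative beats it.
(Checking all 64 profiles: 13 have a profitable deviation, 51 do not.)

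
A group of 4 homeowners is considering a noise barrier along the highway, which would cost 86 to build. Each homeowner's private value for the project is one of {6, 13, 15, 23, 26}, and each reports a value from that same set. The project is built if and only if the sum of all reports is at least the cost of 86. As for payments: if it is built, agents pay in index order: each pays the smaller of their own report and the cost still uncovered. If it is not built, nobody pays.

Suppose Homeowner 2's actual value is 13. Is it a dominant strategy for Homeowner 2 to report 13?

Check each profile of the others' reports and compare truth against every alternative report.
Others report (6, 6, 6): truth gives 0, best alternative gives 0.
Others report (6, 6, 13): truth gives 0, best alternative gives 0.
Others report (6, 6, 15): truth gives 0, best alternative gives 0.
Others report (6, 6, 23): truth gives 0, best alternative gives 0.
Others report (6, 6, 26): truth gives 0, best alternative gives 0.
Others report (6, 13, 6): truth gives 0, best alternative gives 0.
(Remaining 119 profiles checked similarly; truth is weakly best in each.)
In every case the truthful report is at least as good as any alternative, so it is a dominant strategy.

Yes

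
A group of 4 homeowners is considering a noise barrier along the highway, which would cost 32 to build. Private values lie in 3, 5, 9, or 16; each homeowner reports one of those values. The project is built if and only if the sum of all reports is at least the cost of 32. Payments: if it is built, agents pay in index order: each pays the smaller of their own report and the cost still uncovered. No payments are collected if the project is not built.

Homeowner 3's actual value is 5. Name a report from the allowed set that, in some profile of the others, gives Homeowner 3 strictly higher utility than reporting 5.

Suppose Homeowner 1 reports 3, Homeowner 2 reports 16 and Homeowner 4 reports 16.
Report 5: project built, pays 5, utility 5 - 5 = 0.
Report 3: project built, pays 3, utility 5 - 3 = 2.
So reporting 3 beats truth here (2 > 0).

3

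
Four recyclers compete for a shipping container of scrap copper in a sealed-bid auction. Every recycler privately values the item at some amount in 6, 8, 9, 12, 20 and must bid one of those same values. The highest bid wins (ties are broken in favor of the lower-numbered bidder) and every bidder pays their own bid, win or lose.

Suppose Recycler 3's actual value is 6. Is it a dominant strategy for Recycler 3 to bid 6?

Consider the case where Recycler 1 bids 6, Recycler 2 bids 6 and Recycler 4 bids 6.
Truthful bid 6: loses but pays 6, utility -6.
Bid 8 instead: wins, pays 8, utility 6 - 8 = -2.
Since -2 > -6, bidding 8 is strictly better here, so truthful bidding is not dominant.

No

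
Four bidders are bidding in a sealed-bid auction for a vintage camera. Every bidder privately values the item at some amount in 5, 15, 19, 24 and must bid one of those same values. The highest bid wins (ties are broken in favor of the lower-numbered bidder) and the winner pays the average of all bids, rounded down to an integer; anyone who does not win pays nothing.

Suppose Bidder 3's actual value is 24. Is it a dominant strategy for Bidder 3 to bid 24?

No

Consider the case where Bidder 1 bids 5, Bidder 2 bids 5 and Bidder 4 bids 5.
Truthful bid 24: wins, pays 9, utility 24 - 9 = 15.
Bid 15 instead: wins, pays 7, utility 24 - 7 = 17.
Since 17 > 15, bidding 15 is strictly better here, so truthful bidding is not dominant.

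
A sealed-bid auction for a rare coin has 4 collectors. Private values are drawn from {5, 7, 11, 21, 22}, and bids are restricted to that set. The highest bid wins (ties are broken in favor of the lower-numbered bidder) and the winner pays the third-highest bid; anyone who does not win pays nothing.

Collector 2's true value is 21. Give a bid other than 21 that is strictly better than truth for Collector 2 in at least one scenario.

22

Suppose Collector 1 bids 5, Collector 3 bids 5 and Collector 4 bids 22.
Bid 21: loses, pays 0, utility 0.
Bid 22: wins, pays 5, utility 21 - 5 = 16.
So bidding 22 beats truth here (16 > 0).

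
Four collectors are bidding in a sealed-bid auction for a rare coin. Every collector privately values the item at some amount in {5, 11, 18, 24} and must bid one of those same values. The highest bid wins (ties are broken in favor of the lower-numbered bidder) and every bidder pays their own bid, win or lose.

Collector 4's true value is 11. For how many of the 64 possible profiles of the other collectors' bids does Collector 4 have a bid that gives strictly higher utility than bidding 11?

63

Others bid (5, 5, 11): truth gives -11; bid 5 gives -5 > -11. Violating.
Others bid (5, 5, 18): truth gives -11; bid 5 gives -5 > -11. Violating.
Others bid (5, 5, 24): truth gives -11; bid 5 gives -5 > -11. Violating.
Others bid (5, 11, 5): truth gives -11; bid 5 gives -5 > -11. Violating.
Others bid (5, 5, 5): truth gives 0; no alternative beats it.
(Checking all 64 profiles: 63 have a profitable deviation, 1 does not.)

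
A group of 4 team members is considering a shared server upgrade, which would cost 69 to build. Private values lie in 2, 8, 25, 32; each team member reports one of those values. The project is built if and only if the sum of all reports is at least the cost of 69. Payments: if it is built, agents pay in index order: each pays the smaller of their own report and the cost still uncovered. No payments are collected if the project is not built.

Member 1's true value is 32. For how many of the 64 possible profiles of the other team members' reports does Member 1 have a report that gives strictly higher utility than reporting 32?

35

Others report (2, 25, 25): truth gives 0; report 25 gives 7 > 0. Violating.
Others report (2, 25, 32): truth gives 0; report 25 gives 7 > 0. Violating.
Others report (2, 32, 25): truth gives 0; report 25 gives 7 > 0. Violating.
Others report (2, 32, 32): truth gives 0; report 8 gives 24 > 0. Violating.
Others report (2, 2, 2): truth gives 0; no alternative beats it.
Others report (2, 2, 8): truth gives 0; no alternative beats it.
(Checking all 64 profiles: 35 have a profitable deviation, 29 do not.)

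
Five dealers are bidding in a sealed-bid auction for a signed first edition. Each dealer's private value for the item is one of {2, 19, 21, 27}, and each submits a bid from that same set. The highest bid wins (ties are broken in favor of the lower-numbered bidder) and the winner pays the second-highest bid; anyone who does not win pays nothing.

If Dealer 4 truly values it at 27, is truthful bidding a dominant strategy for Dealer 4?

Check each profile of the others' bids and compare truth against every alternative bid.
Others bid (2, 2, 21, 2): truth gives 6, best alternative gives 0.
Others bid (2, 2, 21, 19): truth gives 6, best alternative gives 0.
Others bid (2, 2, 21, 21): truth gives 6, best alternative gives 0.
Others bid (2, 19, 21, 2): truth gives 6, best alternative gives 0.
Others bid (2, 19, 21, 19): truth gives 6, best alternative gives 0.
Others bid (2, 19, 21, 21): truth gives 6, best alternative gives 0.
(Remaining 250 profiles checked similarly; truth is weakly best in each.)
In every case the truthful bid is at least as good as any alternative, so it is a dominant strategy.

Yes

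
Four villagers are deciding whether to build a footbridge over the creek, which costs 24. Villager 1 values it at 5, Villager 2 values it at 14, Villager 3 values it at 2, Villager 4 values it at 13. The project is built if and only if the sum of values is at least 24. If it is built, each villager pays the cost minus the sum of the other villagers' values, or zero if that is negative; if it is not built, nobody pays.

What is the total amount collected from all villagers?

Total value 34 ≥ cost 24, so it is built.
Villager 1: others sum to 29; max(0, 24 - 29) = 0.
Villager 2: others sum to 20; max(0, 24 - 20) = 4.
Villager 3: others sum to 32; max(0, 24 - 32) = 0.
Villager 4: others sum to 21; max(0, 24 - 21) = 3.
Total collected = 0 + 4 + 0 + 3 = 7.

7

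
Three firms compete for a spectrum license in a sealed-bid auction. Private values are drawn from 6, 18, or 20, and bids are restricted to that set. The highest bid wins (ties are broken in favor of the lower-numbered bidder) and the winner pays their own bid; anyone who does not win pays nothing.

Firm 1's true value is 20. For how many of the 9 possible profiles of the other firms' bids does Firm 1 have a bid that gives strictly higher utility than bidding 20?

Others bid (6, 6): truth gives 0; bid 6 gives 14 > 0. Violating.
Others bid (6, 18): truth gives 0; bid 18 gives 2 > 0. Violating.
Others bid (18, 6): truth gives 0; bid 18 gives 2 > 0. Violating.
Others bid (18, 18): truth gives 0; bid 18 gives 2 > 0. Violating.
Others bid (6, 20): truth gives 0; no alternative beats it.
Others bid (18, 20): truth gives 0; no alternative beats it.
(Checking all 9 profiles: 4 have a profitable deviation, 5 do not.)

4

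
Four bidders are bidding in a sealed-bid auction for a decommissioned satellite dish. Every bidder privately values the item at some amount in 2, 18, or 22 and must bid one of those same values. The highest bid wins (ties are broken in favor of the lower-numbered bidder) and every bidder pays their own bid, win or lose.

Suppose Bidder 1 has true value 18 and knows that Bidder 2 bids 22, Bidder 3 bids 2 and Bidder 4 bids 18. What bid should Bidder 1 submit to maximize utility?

2

Bid 2: loses but pays 2, utility -2.
Bid 18: loses but pays 18, utility -18.
Bid 22: wins, pays 22, utility 18 - 22 = -4.
The best choice is 2 with utility -2.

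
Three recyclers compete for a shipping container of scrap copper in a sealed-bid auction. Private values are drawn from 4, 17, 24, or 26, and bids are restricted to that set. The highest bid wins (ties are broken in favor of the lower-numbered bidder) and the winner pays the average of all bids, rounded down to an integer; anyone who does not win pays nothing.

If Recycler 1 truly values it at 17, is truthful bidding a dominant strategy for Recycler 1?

Consider the case where Recycler 2 bids 4 and Recycler 3 bids 4.
Truthful bid 17: wins, pays 8, utility 17 - 8 = 9.
Bid 4 instead: wins, pays 4, utility 17 - 4 = 13.
Since 13 > 9, bidding 4 is strictly better here, so truthful bidding is not dominant.

No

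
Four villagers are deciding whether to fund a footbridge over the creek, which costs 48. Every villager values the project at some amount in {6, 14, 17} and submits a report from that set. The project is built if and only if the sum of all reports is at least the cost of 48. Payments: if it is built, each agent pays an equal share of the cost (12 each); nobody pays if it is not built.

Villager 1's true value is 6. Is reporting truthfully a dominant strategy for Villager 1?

Yes

Check each profile of the others' reports and compare truth against every alternative report.
Others report (6, 14, 14): truth gives 0, best alternative gives -6.
Others report (6, 14, 17): truth gives 0, best alternative gives -6.
Others report (6, 17, 14): truth gives 0, best alternative gives -6.
Others report (6, 17, 17): truth gives 0, best alternative gives -6.
Others report (14, 6, 14): truth gives 0, best alternative gives -6.
Others report (14, 6, 17): truth gives 0, best alternative gives -6.
(Remaining 21 profiles checked similarly; truth is weakly best in each.)
In every case the truthful report is at least as good as any alternative, so it is a dominant strategy.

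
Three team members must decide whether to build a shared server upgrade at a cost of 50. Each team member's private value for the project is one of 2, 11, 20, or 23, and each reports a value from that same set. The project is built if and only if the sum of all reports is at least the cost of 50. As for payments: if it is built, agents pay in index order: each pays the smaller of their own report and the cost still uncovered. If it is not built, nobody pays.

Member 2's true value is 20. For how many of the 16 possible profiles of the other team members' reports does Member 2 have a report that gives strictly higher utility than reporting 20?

Others report (20, 20): truth gives 0; report 11 gives 9 > 0. Violating.
Others report (20, 23): truth gives 0; report 11 gives 9 > 0. Violating.
Others report (23, 20): truth gives 0; report 11 gives 9 > 0. Violating.
Others report (23, 23): truth gives 0; report 11 gives 9 > 0. Violating.
Others report (2, 2): truth gives 0; no alternative beats it.
Others report (2, 11): truth gives 0; no alternative beats it.
(Checking all 16 profiles: 4 have a profitable deviation, 12 do not.)

4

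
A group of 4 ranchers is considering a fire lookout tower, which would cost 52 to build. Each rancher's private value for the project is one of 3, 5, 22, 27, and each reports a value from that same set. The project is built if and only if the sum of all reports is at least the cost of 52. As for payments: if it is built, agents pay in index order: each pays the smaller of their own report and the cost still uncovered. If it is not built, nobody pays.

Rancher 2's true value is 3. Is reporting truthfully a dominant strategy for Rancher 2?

Yes

Check each profile of the others' reports and compare truth against every alternative report.
Others report (3, 22, 22): truth gives 0, best alternative gives -2.
Others report (3, 22, 27): truth gives 0, best alternative gives -2.
Others report (3, 27, 22): truth gives 0, best alternative gives -2.
Others report (3, 27, 27): truth gives 0, best alternative gives -2.
Others report (5, 22, 22): truth gives 0, best alternative gives -2.
Others report (5, 22, 27): truth gives 0, best alternative gives -2.
(Remaining 58 profiles checked similarly; truth is weakly best in each.)
In every case the truthful report is at least as good as any alternative, so it is a dominant strategy.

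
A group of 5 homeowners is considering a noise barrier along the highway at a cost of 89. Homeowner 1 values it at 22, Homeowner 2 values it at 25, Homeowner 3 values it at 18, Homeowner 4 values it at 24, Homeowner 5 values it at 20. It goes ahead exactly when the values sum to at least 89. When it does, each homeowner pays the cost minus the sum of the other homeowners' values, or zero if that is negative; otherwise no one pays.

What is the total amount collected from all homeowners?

Total value 109 ≥ cost 89, so it is built.
Homeowner 1: others sum to 87; max(0, 89 - 87) = 2.
Homeowner 2: others sum to 84; max(0, 89 - 84) = 5.
Homeowner 3: others sum to 91; max(0, 89 - 91) = 0.
Homeowner 4: others sum to 85; max(0, 89 - 85) = 4.
Homeowner 5: others sum to 89; max(0, 89 - 89) = 0.
Total collected = 2 + 5 + 0 + 4 + 0 = 11.

11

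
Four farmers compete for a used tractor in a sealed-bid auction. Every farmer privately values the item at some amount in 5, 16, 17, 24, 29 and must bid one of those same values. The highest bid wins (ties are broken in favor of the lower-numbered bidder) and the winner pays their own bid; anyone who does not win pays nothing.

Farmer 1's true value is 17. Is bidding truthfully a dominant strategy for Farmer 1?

No

Consider the case where Farmer 2 bids 5, Farmer 3 bids 5 and Farmer 4 bids 5.
Truthful bid 17: wins, pays 17, utility 17 - 17 = 0.
Bid 5 instead: wins, pays 5, utility 17 - 5 = 12.
Since 12 > 0, bidding 5 is strictly better here, so truthful bidding is not dominant.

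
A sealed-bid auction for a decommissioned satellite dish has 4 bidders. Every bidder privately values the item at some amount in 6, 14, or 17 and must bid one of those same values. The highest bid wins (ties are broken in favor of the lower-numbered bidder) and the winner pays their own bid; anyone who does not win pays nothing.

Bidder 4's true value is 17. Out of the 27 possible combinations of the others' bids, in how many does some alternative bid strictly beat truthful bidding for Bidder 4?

1

Others bid (6, 6, 6): truth gives 0; bid 14 gives 3 > 0. Violating.
Others bid (6, 6, 14): truth gives 0; no alternative beats it.
Others bid (6, 6, 17): truth gives 0; no alternative beats it.
(Checking all 27 profiles: 1 has a profitable deviation, 26 do not.)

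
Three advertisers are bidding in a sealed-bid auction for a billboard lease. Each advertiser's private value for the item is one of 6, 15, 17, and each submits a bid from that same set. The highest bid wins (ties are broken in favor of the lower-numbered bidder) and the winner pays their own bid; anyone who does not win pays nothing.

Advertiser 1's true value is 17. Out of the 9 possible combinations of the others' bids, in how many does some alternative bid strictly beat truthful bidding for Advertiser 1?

Others bid (6, 6): truth gives 0; bid 6 gives 11 > 0. Violating.
Others bid (6, 15): truth gives 0; bid 15 gives 2 > 0. Violating.
Others bid (15, 6): truth gives 0; bid 15 gives 2 > 0. Violating.
Others bid (15, 15): truth gives 0; bid 15 gives 2 > 0. Violating.
Others bid (6, 17): truth gives 0; no alternative beats it.
Others bid (15, 17): truth gives 0; no alternative beats it.
(Checking all 9 profiles: 4 have a profitable deviation, 5 do not.)

4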